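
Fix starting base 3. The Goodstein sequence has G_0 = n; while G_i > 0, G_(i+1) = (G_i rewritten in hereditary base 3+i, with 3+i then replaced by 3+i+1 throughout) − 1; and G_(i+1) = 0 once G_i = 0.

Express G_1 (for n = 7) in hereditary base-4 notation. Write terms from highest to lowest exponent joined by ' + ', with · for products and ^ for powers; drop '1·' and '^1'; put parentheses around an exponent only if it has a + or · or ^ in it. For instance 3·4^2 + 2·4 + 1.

step 0: 7 = 2·3 + 1; sub 4 for 3: 2·4 + 1; = 9; G_1 = 9−1 = 8
step 1: 8 = 2·4; sub 5 for 4: 2·5; = 10; G_2 = 10−1 = 9

2·4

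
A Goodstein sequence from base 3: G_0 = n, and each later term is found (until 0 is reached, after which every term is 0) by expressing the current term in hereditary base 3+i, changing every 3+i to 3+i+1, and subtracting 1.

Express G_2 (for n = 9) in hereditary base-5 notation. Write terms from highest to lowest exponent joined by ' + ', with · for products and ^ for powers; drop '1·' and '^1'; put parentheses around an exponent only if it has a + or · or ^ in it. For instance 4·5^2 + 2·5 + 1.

3·5 + 2

i=0: 9 = 3^2 (b=3); 3→4: 4^2 = 16; 16−1 = 15
i=1: 15 = 3·4 + 3 (b=4); 4→5: 3·5 + 3 = 18; 18−1 = 17
i=2: 17 = 3·5 + 2 (b=5); 5→6: 3·6 + 2 = 20; 20−1 = 19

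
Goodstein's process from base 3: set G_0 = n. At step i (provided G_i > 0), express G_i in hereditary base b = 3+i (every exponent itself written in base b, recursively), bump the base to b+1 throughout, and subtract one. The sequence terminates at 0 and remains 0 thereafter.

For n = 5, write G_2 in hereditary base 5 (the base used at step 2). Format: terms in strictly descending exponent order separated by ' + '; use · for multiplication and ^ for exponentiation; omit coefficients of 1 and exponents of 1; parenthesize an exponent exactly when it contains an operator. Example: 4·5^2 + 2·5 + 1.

5

[0] 5 ≡ 3 + 2 (base 3). Lift 4: 6. −1: 5.
[1] 5 ≡ 4 + 1 (base 4). Lift 5: 6. −1: 5.
[2] 5 ≡ 5 (base 5). Lift 6: 6. −1: 5.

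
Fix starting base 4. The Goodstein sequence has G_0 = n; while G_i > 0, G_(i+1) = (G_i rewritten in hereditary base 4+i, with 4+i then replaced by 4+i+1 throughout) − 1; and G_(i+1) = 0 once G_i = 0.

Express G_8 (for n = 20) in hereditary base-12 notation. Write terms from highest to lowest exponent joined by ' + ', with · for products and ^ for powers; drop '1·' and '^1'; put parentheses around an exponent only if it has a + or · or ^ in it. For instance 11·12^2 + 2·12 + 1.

20 —HB4→ 4^2 + 4 —bump→ 5^2 + 5 = 30 —(−1)→ 29
29 —HB5→ 5^2 + 4 —bump→ 6^2 + 4 = 40 —(−1)→ 39
39 —HB6→ 6^2 + 3 —bump→ 7^2 + 3 = 52 —(−1)→ 51
51 —HB7→ 7^2 + 2 —bump→ 8^2 + 2 = 66 —(−1)→ 65
65 —HB8→ 8^2 + 1 —bump→ 9^2 + 1 = 82 —(−1)→ 81
81 —HB9→ 9^2 —bump→ 10^2 = 100 —(−1)→ 99
99 —HB10→ 9·10 + 9 —bump→ 9·11 + 9 = 108 —(−1)→ 107
107 —HB11→ 9·11 + 8 —bump→ 9·12 + 8 = 116 —(−1)→ 115

9·12 + 7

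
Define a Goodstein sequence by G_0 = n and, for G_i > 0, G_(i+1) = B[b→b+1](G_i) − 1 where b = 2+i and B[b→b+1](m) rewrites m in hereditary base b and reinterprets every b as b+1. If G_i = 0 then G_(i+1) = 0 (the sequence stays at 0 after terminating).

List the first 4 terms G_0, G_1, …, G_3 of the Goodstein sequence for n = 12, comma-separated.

12, 107, 1065, 15685

(0) 12|_2 = 2^(2 + 1) + 2^2 ↦ 3^(3 + 1) + 3^3|_3 = 108 ⇒ 107
(1) 107|_3 = 3^(3 + 1) + 2·3^2 + 2·3 + 2 ↦ 4^(4 + 1) + 2·4^2 + 2·4 + 2|_4 = 1066 ⇒ 1065
(2) 1065|_4 = 4^(4 + 1) + 2·4^2 + 2·4 + 1 ↦ 5^(5 + 1) + 2·5^2 + 2·5 + 1|_5 = 15686 ⇒ 15685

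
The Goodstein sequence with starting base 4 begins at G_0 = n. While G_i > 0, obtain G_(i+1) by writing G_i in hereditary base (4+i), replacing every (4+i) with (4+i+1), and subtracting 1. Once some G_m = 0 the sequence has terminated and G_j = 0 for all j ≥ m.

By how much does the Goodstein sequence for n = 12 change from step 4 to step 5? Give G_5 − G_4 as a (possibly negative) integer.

[0] 12 ≡ 3·4 (base 4). Lift 5: 15. −1: 14.
[1] 14 ≡ 2·5 + 4 (base 5). Lift 6: 16. −1: 15.
[2] 15 ≡ 2·6 + 3 (base 6). Lift 7: 17. −1: 16.
[3] 16 ≡ 2·7 + 2 (base 7). Lift 8: 18. −1: 17.
[4] 17 ≡ 2·8 + 1 (base 8). Lift 9: 19. −1: 18.

1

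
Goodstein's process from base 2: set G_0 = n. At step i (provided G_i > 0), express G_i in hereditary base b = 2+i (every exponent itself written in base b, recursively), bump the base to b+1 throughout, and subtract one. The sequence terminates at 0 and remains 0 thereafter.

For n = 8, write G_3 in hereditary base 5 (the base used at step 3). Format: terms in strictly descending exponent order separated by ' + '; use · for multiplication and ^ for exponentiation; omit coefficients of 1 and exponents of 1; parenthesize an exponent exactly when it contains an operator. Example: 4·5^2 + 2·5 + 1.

8 —HB2→ 2^(2 + 1) —bump→ 3^(3 + 1) = 81 —(−1)→ 80
80 —HB3→ 2·3^3 + 2·3^2 + 2·3 + 2 —bump→ 2·4^4 + 2·4^2 + 2·4 + 2 = 554 —(−1)→ 553
553 —HB4→ 2·4^4 + 2·4^2 + 2·4 + 1 —bump→ 2·5^5 + 2·5^2 + 2·5 + 1 = 6311 —(−1)→ 6310
6310 —HB5→ 2·5^5 + 2·5^2 + 2·5 —bump→ 2·6^6 + 2·6^2 + 2·6 = 93396 —(−1)→ 93395

2·5^5 + 2·5^2 + 2·5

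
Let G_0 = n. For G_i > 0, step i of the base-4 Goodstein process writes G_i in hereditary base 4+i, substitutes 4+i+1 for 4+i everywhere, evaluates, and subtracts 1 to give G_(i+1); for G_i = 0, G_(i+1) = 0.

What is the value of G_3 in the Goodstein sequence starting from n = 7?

7

base 4: 7 = 4 + 3; at 5: 5 + 3 = 8; next = 7
base 5: 7 = 5 + 2; at 6: 6 + 2 = 8; next = 7
base 6: 7 = 6 + 1; at 7: 7 + 1 = 8; next = 7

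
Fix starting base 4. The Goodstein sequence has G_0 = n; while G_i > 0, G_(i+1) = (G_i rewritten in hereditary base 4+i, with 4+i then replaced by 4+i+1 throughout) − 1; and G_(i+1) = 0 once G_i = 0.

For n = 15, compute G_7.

(0) 15|_4 = 3·4 + 3 ↦ 3·5 + 3|_5 = 18 ⇒ 17
(1) 17|_5 = 3·5 + 2 ↦ 3·6 + 2|_6 = 20 ⇒ 19
(2) 19|_6 = 3·6 + 1 ↦ 3·7 + 1|_7 = 22 ⇒ 21
(3) 21|_7 = 3·7 ↦ 3·8|_8 = 24 ⇒ 23
(4) 23|_8 = 2·8 + 7 ↦ 2·9 + 7|_9 = 25 ⇒ 24
(5) 24|_9 = 2·9 + 6 ↦ 2·10 + 6|_10 = 26 ⇒ 25
(6) 25|_10 = 2·10 + 5 ↦ 2·11 + 5|_11 = 27 ⇒ 26
(7) 26|_11 = 2·11 + 4 ↦ 2·12 + 4|_12 = 28 ⇒ 27

26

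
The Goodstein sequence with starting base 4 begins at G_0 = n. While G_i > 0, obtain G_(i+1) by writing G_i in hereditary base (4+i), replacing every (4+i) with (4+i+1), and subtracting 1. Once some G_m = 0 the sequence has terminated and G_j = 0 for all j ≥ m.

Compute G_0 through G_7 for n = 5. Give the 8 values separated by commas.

5, 5, 5, 4, 3, 2, 1, 0

step 0: 5 = 4 + 1; sub 5 for 4: 5 + 1; = 6; G_1 = 6−1 = 5
step 1: 5 = 5; sub 6 for 5: 6; = 6; G_2 = 6−1 = 5
step 2: 5 = 5; sub 7 for 6: 5; = 5; G_3 = 5−1 = 4
step 3: 4 = 4; sub 8 for 7: 4; = 4; G_4 = 4−1 = 3
step 4: 3 = 3; sub 9 for 8: 3; = 3; G_5 = 3−1 = 2
step 5: 2 = 2; sub 10 for 9: 2; = 2; G_6 = 2−1 = 1
step 6: 1 = 1; sub 11 for 10: 1; = 1; G_7 = 1−1 = 0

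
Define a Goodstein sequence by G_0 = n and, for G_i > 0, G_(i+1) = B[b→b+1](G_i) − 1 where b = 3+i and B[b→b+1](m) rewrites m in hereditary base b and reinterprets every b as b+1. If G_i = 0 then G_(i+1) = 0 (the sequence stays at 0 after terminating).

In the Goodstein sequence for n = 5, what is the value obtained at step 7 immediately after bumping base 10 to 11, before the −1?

i=0: 5 = 3 + 2 (b=3); 3→4: 4 + 2 = 6; 6−1 = 5
i=1: 5 = 4 + 1 (b=4); 4→5: 5 + 1 = 6; 6−1 = 5
i=2: 5 = 5 (b=5); 5→6: 6 = 6; 6−1 = 5
i=3: 5 = 5 (b=6); 6→7: 5 = 5; 5−1 = 4
i=4: 4 = 4 (b=7); 7→8: 4 = 4; 4−1 = 3
i=5: 3 = 3 (b=8); 8→9: 3 = 3; 3−1 = 2
i=6: 2 = 2 (b=9); 9→10: 2 = 2; 2−1 = 1
i=7: 1 = 1 (b=10); 10→11: 1 = 1; 1−1 = 0

1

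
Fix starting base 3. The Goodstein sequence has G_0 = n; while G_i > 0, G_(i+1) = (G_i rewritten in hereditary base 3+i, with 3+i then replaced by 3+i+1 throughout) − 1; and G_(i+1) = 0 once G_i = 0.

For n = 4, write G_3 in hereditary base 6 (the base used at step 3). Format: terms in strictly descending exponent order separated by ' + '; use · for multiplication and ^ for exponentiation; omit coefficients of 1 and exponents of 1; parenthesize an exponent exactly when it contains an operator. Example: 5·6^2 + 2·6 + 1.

[0] 4 ≡ 3 + 1 (base 3). Lift 4: 5. −1: 4.
[1] 4 ≡ 4 (base 4). Lift 5: 5. −1: 4.
[2] 4 ≡ 4 (base 5). Lift 6: 4. −1: 3.
[3] 3 ≡ 3 (base 6). Lift 7: 3. −1: 2.

3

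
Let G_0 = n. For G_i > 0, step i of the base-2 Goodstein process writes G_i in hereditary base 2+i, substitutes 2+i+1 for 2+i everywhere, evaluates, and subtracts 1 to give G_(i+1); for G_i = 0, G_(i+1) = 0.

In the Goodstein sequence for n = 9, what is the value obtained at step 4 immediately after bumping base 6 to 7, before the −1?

(0) 9|_2 = 2^(2 + 1) + 1 ↦ 3^(3 + 1) + 1|_3 = 82 ⇒ 81
(1) 81|_3 = 3^(3 + 1) ↦ 4^(4 + 1)|_4 = 1024 ⇒ 1023
(2) 1023|_4 = 3·4^4 + 3·4^3 + 3·4^2 + 3·4 + 3 ↦ 3·5^5 + 3·5^3 + 3·5^2 + 3·5 + 3|_5 = 9843 ⇒ 9842
(3) 9842|_5 = 3·5^5 + 3·5^3 + 3·5^2 + 3·5 + 2 ↦ 3·6^6 + 3·6^3 + 3·6^2 + 3·6 + 2|_6 = 140744 ⇒ 140743
(4) 140743|_6 = 3·6^6 + 3·6^3 + 3·6^2 + 3·6 + 1 ↦ 3·7^7 + 3·7^3 + 3·7^2 + 3·7 + 1|_7 = 2471827 ⇒ 2471826

2471827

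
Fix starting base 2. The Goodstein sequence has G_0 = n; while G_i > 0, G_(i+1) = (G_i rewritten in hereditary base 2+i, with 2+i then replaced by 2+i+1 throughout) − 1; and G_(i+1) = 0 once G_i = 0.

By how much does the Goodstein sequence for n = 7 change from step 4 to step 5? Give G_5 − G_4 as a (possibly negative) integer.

776886

[0] 7 ≡ 2^2 + 2 + 1 (base 2). Lift 3: 31. −1: 30.
[1] 30 ≡ 3^3 + 3 (base 3). Lift 4: 260. −1: 259.
[2] 259 ≡ 4^4 + 3 (base 4). Lift 5: 3128. −1: 3127.
[3] 3127 ≡ 5^5 + 2 (base 5). Lift 6: 46658. −1: 46657.
[4] 46657 ≡ 6^6 + 1 (base 6). Lift 7: 823544. −1: 823543.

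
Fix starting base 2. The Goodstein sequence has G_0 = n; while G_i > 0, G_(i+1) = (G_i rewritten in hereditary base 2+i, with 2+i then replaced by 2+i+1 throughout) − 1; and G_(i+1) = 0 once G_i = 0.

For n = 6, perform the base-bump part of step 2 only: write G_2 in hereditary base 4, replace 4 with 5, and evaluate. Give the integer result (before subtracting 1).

3126

6 —HB2→ 2^2 + 2 —bump→ 3^3 + 3 = 30 —(−1)→ 29
29 —HB3→ 3^3 + 2 —bump→ 4^4 + 2 = 258 —(−1)→ 257
257 —HB4→ 4^4 + 1 —bump→ 5^5 + 1 = 3126 —(−1)→ 3125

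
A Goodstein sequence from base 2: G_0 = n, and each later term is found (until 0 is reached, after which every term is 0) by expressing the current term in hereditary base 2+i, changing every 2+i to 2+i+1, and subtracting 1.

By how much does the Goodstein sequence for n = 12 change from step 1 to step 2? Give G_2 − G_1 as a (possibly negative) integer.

958

[0] 12 ≡ 2^(2 + 1) + 2^2 (base 2). Lift 3: 108. −1: 107.
[1] 107 ≡ 3^(3 + 1) + 2·3^2 + 2·3 + 2 (base 3). Lift 4: 1066. −1: 1065.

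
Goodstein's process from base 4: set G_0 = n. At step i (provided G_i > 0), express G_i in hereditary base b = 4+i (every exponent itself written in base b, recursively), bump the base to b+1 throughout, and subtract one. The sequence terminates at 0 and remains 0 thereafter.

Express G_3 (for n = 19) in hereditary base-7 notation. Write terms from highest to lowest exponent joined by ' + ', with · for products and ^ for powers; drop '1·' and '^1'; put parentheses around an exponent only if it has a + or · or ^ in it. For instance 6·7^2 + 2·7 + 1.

7^2

G_0 = 19. HB_4(19) = 4^2 + 3. Bump = 28. G_1 = 27.
G_1 = 27. HB_5(27) = 5^2 + 2. Bump = 38. G_2 = 37.
G_2 = 37. HB_6(37) = 6^2 + 1. Bump = 50. G_3 = 49.
G_3 = 49. HB_7(49) = 7^2. Bump = 64. G_4 = 63.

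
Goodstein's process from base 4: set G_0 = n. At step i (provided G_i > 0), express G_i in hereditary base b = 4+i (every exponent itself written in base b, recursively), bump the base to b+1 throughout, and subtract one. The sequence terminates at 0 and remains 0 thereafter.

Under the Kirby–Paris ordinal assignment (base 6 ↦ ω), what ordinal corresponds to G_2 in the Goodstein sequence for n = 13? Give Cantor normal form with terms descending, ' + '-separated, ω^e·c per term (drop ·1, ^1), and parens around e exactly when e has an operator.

ω·2 + 5

base 4: 13 = 3·4 + 1; at 5: 3·5 + 1 = 16; next = 15
base 5: 15 = 3·5; at 6: 3·6 = 18; next = 17
base 6: 17 = 2·6 + 5; at 7: 2·7 + 5 = 19; next = 18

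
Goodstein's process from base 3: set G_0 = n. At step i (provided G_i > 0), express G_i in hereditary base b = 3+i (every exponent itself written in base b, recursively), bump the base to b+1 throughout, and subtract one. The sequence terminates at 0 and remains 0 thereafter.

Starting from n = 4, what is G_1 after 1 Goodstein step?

4

(0) 4|_3 = 3 + 1 ↦ 4 + 1|_4 = 5 ⇒ 4
(1) 4|_4 = 4 ↦ 5|_5 = 5 ⇒ 4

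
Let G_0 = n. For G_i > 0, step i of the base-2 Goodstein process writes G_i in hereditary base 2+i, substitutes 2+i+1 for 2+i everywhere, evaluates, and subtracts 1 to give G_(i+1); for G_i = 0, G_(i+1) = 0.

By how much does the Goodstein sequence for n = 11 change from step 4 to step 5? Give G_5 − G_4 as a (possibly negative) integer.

G_0=11  [base 2] 2^(2 + 1) + 2 + 1  →[2↦3]→  3^(3 + 1) + 3 + 1 = 85  −1 ⇒ G_1=84
G_1=84  [base 3] 3^(3 + 1) + 3  →[3↦4]→  4^(4 + 1) + 4 = 1028  −1 ⇒ G_2=1027
G_2=1027  [base 4] 4^(4 + 1) + 3  →[4↦5]→  5^(5 + 1) + 3 = 15628  −1 ⇒ G_3=15627
G_3=15627  [base 5] 5^(5 + 1) + 2  →[5↦6]→  6^(6 + 1) + 2 = 279938  −1 ⇒ G_4=279937
G_4=279937  [base 6] 6^(6 + 1) + 1  →[6↦7]→  7^(7 + 1) + 1 = 5764802  −1 ⇒ G_5=5764801

5484864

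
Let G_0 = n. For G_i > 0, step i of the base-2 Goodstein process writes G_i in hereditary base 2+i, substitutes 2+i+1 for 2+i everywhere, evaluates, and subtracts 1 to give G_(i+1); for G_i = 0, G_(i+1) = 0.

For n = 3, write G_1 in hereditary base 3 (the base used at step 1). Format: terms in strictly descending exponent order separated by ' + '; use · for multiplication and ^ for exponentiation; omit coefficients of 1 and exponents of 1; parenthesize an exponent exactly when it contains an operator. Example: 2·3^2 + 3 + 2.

3

[0] 3 ≡ 2 + 1 (base 2). Lift 3: 4. −1: 3.
[1] 3 ≡ 3 (base 3). Lift 4: 4. −1: 3.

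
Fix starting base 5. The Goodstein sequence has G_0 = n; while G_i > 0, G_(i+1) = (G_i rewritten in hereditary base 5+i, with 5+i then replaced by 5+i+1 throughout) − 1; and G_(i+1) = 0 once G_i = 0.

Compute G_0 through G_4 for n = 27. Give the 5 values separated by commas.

[0] 27 ≡ 5^2 + 2 (base 5). Lift 6: 38. −1: 37.
[1] 37 ≡ 6^2 + 1 (base 6). Lift 7: 50. −1: 49.
[2] 49 ≡ 7^2 (base 7). Lift 8: 64. −1: 63.
[3] 63 ≡ 7·8 + 7 (base 8). Lift 9: 70. −1: 69.

27, 37, 49, 63, 69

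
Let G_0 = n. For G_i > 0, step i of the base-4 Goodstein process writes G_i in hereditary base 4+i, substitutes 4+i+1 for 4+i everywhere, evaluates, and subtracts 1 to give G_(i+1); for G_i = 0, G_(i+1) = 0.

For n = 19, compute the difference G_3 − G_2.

12

[0] 19 ≡ 4^2 + 3 (base 4). Lift 5: 28. −1: 27.
[1] 27 ≡ 5^2 + 2 (base 5). Lift 6: 38. −1: 37.
[2] 37 ≡ 6^2 + 1 (base 6). Lift 7: 50. −1: 49.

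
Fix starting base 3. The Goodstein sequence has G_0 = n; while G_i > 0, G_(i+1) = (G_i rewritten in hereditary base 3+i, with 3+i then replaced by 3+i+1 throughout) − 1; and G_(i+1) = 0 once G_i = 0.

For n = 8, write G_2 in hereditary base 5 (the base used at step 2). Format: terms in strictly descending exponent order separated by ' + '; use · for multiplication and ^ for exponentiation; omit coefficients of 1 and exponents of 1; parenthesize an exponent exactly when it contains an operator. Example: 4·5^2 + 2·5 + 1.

G_0 = 8. HB_3(8) = 2·3 + 2. Bump = 10. G_1 = 9.
G_1 = 9. HB_4(9) = 2·4 + 1. Bump = 11. G_2 = 10.
G_2 = 10. HB_5(10) = 2·5. Bump = 12. G_3 = 11.

2·5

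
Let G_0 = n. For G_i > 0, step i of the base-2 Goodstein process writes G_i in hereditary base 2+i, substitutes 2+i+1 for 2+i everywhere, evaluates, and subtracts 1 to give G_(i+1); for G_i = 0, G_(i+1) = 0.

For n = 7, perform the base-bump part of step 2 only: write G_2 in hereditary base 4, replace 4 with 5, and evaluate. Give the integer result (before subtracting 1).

3128

G_0=7  [base 2] 2^2 + 2 + 1  →[2↦3]→  3^3 + 3 + 1 = 31  −1 ⇒ G_1=30
G_1=30  [base 3] 3^3 + 3  →[3↦4]→  4^4 + 4 = 260  −1 ⇒ G_2=259
G_2=259  [base 4] 4^4 + 3  →[4↦5]→  5^5 + 3 = 3128  −1 ⇒ G_3=3127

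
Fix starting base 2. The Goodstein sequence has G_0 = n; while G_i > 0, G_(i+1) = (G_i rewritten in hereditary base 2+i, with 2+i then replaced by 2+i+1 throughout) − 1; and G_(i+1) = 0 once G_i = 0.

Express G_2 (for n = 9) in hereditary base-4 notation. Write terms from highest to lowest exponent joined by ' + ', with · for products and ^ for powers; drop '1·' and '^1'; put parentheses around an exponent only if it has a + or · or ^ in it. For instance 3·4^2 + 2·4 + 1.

3·4^4 + 3·4^3 + 3·4^2 + 3·4 + 3

i=0: 9 = 2^(2 + 1) + 1 (b=2); 2→3: 3^(3 + 1) + 1 = 82; 82−1 = 81
i=1: 81 = 3^(3 + 1) (b=3); 3→4: 4^(4 + 1) = 1024; 1024−1 = 1023
i=2: 1023 = 3·4^4 + 3·4^3 + 3·4^2 + 3·4 + 3 (b=4); 4→5: 3·5^5 + 3·5^3 + 3·5^2 + 3·5 + 3 = 9843; 9843−1 = 9842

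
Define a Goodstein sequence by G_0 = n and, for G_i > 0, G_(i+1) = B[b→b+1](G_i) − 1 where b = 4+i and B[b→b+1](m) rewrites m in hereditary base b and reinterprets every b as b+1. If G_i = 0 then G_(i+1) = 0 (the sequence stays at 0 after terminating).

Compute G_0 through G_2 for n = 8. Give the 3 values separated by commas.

G_0 = 8. HB_4(8) = 2·4. Bump = 10. G_1 = 9.
G_1 = 9. HB_5(9) = 5 + 4. Bump = 10. G_2 = 9.

8, 9, 9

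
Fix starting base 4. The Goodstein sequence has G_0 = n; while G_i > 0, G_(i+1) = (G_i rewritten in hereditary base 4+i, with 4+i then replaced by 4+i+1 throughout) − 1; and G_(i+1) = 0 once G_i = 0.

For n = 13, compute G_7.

22

G_0 = 13. HB_4(13) = 3·4 + 1. Bump = 16. G_1 = 15.
G_1 = 15. HB_5(15) = 3·5. Bump = 18. G_2 = 17.
G_2 = 17. HB_6(17) = 2·6 + 5. Bump = 19. G_3 = 18.
G_3 = 18. HB_7(18) = 2·7 + 4. Bump = 20. G_4 = 19.
G_4 = 19. HB_8(19) = 2·8 + 3. Bump = 21. G_5 = 20.
G_5 = 20. HB_9(20) = 2·9 + 2. Bump = 22. G_6 = 21.
G_6 = 21. HB_10(21) = 2·10 + 1. Bump = 23. G_7 = 22.
G_7 = 22. HB_11(22) = 2·11. Bump = 24. G_8 = 23.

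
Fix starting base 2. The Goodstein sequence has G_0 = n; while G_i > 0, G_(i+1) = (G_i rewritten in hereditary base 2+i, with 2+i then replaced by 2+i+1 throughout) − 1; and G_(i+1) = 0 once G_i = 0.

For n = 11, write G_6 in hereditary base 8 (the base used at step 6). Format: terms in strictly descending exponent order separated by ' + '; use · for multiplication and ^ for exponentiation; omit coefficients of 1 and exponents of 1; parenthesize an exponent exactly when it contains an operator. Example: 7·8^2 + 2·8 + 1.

11 —HB2→ 2^(2 + 1) + 2 + 1 —bump→ 3^(3 + 1) + 3 + 1 = 85 —(−1)→ 84
84 —HB3→ 3^(3 + 1) + 3 —bump→ 4^(4 + 1) + 4 = 1028 —(−1)→ 1027
1027 —HB4→ 4^(4 + 1) + 3 —bump→ 5^(5 + 1) + 3 = 15628 —(−1)→ 15627
15627 —HB5→ 5^(5 + 1) + 2 —bump→ 6^(6 + 1) + 2 = 279938 —(−1)→ 279937
279937 —HB6→ 6^(6 + 1) + 1 —bump→ 7^(7 + 1) + 1 = 5764802 —(−1)→ 5764801
5764801 —HB7→ 7^(7 + 1) —bump→ 8^(8 + 1) = 134217728 —(−1)→ 134217727

7·8^8 + 7·8^7 + 7·8^6 + 7·8^5 + 7·8^4 + 7·8^3 + 7·8^2 + 7·8 + 7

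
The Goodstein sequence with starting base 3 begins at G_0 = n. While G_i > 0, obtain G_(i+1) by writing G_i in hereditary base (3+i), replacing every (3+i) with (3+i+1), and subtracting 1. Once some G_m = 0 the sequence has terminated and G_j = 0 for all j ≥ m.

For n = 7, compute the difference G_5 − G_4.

0

G_0=7  [base 3] 2·3 + 1  →[3↦4]→  2·4 + 1 = 9  −1 ⇒ G_1=8
G_1=8  [base 4] 2·4  →[4↦5]→  2·5 = 10  −1 ⇒ G_2=9
G_2=9  [base 5] 5 + 4  →[5↦6]→  6 + 4 = 10  −1 ⇒ G_3=9
G_3=9  [base 6] 6 + 3  →[6↦7]→  7 + 3 = 10  −1 ⇒ G_4=9
G_4=9  [base 7] 7 + 2  →[7↦8]→  8 + 2 = 10  −1 ⇒ G_5=9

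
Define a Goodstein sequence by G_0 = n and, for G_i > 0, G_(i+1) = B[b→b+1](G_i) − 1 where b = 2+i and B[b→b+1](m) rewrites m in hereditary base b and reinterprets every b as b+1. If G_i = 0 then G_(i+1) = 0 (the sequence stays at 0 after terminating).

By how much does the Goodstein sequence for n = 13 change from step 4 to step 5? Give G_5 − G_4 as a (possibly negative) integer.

5485287

i=0: 13 = 2^(2 + 1) + 2^2 + 1 (b=2); 2→3: 3^(3 + 1) + 3^3 + 1 = 109; 109−1 = 108
i=1: 108 = 3^(3 + 1) + 3^3 (b=3); 3→4: 4^(4 + 1) + 4^4 = 1280; 1280−1 = 1279
i=2: 1279 = 4^(4 + 1) + 3·4^3 + 3·4^2 + 3·4 + 3 (b=4); 4→5: 5^(5 + 1) + 3·5^3 + 3·5^2 + 3·5 + 3 = 16093; 16093−1 = 16092
i=3: 16092 = 5^(5 + 1) + 3·5^3 + 3·5^2 + 3·5 + 2 (b=5); 5→6: 6^(6 + 1) + 3·6^3 + 3·6^2 + 3·6 + 2 = 280712; 280712−1 = 280711
i=4: 280711 = 6^(6 + 1) + 3·6^3 + 3·6^2 + 3·6 + 1 (b=6); 6→7: 7^(7 + 1) + 3·7^3 + 3·7^2 + 3·7 + 1 = 5765999; 5765999−1 = 5765998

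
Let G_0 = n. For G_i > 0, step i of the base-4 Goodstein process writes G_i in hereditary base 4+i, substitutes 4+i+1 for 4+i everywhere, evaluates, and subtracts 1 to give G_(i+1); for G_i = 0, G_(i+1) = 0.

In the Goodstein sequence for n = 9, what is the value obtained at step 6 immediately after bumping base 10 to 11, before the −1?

12

step 0: 9 = 2·4 + 1; sub 5 for 4: 2·5 + 1; = 11; G_1 = 11−1 = 10
step 1: 10 = 2·5; sub 6 for 5: 2·6; = 12; G_2 = 12−1 = 11
step 2: 11 = 6 + 5; sub 7 for 6: 7 + 5; = 12; G_3 = 12−1 = 11
step 3: 11 = 7 + 4; sub 8 for 7: 8 + 4; = 12; G_4 = 12−1 = 11
step 4: 11 = 8 + 3; sub 9 for 8: 9 + 3; = 12; G_5 = 12−1 = 11
step 5: 11 = 9 + 2; sub 10 for 9: 10 + 2; = 12; G_6 = 12−1 = 11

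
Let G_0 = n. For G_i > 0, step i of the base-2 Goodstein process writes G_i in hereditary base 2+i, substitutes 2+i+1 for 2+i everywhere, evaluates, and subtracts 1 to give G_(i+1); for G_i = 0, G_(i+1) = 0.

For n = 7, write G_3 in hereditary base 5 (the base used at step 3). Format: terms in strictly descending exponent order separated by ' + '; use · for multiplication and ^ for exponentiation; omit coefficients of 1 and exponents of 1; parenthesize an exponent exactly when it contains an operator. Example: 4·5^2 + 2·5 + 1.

5^5 + 2

[0] 7 ≡ 2^2 + 2 + 1 (base 2). Lift 3: 31. −1: 30.
[1] 30 ≡ 3^3 + 3 (base 3). Lift 4: 260. −1: 259.
[2] 259 ≡ 4^4 + 3 (base 4). Lift 5: 3128. −1: 3127.
[3] 3127 ≡ 5^5 + 2 (base 5). Lift 6: 46658. −1: 46657.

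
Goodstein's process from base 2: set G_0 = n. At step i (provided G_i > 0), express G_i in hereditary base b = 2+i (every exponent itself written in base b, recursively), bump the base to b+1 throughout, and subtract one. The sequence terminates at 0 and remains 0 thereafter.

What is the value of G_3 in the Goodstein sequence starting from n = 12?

15685

i=0: 12 = 2^(2 + 1) + 2^2 (b=2); 2→3: 3^(3 + 1) + 3^3 = 108; 108−1 = 107
i=1: 107 = 3^(3 + 1) + 2·3^2 + 2·3 + 2 (b=3); 3→4: 4^(4 + 1) + 2·4^2 + 2·4 + 2 = 1066; 1066−1 = 1065
i=2: 1065 = 4^(4 + 1) + 2·4^2 + 2·4 + 1 (b=4); 4→5: 5^(5 + 1) + 2·5^2 + 2·5 + 1 = 15686; 15686−1 = 15685
i=3: 15685 = 5^(5 + 1) + 2·5^2 + 2·5 (b=5); 5→6: 6^(6 + 1) + 2·6^2 + 2·6 = 280020; 280020−1 = 280019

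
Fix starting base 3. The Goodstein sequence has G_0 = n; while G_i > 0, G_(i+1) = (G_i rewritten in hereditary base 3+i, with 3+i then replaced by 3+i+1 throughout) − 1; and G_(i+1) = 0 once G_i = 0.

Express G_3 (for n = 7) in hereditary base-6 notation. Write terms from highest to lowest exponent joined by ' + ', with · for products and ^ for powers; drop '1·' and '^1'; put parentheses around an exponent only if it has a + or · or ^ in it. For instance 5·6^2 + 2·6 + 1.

base 3: 7 = 2·3 + 1; at 4: 2·4 + 1 = 9; next = 8
base 4: 8 = 2·4; at 5: 2·5 = 10; next = 9
base 5: 9 = 5 + 4; at 6: 6 + 4 = 10; next = 9
base 6: 9 = 6 + 3; at 7: 7 + 3 = 10; next = 9

6 + 3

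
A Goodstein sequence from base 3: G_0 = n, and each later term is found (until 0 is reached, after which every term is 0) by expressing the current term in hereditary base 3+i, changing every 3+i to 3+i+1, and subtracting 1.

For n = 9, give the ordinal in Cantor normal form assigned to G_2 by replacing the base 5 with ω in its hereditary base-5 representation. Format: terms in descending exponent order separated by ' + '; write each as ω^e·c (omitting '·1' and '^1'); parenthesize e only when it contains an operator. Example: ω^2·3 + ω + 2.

[0] 9 ≡ 3^2 (base 3). Lift 4: 16. −1: 15.
[1] 15 ≡ 3·4 + 3 (base 4). Lift 5: 18. −1: 17.

ω·3 + 2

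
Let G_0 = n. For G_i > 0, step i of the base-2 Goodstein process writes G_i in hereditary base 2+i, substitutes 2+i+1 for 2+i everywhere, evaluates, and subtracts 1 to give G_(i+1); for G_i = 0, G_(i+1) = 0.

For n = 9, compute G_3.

9842

G_0 = 9. HB_2(9) = 2^(2 + 1) + 1. Bump = 82. G_1 = 81.
G_1 = 81. HB_3(81) = 3^(3 + 1). Bump = 1024. G_2 = 1023.
G_2 = 1023. HB_4(1023) = 3·4^4 + 3·4^3 + 3·4^2 + 3·4 + 3. Bump = 9843. G_3 = 9842.
G_3 = 9842. HB_5(9842) = 3·5^5 + 3·5^3 + 3·5^2 + 3·5 + 2. Bump = 140744. G_4 = 140743.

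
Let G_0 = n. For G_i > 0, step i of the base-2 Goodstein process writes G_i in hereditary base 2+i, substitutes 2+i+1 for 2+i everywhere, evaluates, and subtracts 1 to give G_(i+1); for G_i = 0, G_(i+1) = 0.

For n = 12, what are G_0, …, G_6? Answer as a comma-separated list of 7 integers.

[0] 12 ≡ 2^(2 + 1) + 2^2 (base 2). Lift 3: 108. −1: 107.
[1] 107 ≡ 3^(3 + 1) + 2·3^2 + 2·3 + 2 (base 3). Lift 4: 1066. −1: 1065.
[2] 1065 ≡ 4^(4 + 1) + 2·4^2 + 2·4 + 1 (base 4). Lift 5: 15686. −1: 15685.
[3] 15685 ≡ 5^(5 + 1) + 2·5^2 + 2·5 (base 5). Lift 6: 280020. −1: 280019.
[4] 280019 ≡ 6^(6 + 1) + 2·6^2 + 6 + 5 (base 6). Lift 7: 5764911. −1: 5764910.
[5] 5764910 ≡ 7^(7 + 1) + 2·7^2 + 7 + 4 (base 7). Lift 8: 134217868. −1: 134217867.

12, 107, 1065, 15685, 280019, 5764910, 134217867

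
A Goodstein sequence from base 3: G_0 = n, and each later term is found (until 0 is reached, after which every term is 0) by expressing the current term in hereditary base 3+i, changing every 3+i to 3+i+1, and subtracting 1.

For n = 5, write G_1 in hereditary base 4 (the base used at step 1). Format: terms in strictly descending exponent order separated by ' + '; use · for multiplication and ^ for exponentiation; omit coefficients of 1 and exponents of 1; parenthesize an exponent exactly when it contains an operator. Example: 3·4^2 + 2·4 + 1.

4 + 1

i=0: 5 = 3 + 2 (b=3); 3→4: 4 + 2 = 6; 6−1 = 5
i=1: 5 = 4 + 1 (b=4); 4→5: 5 + 1 = 6; 6−1 = 5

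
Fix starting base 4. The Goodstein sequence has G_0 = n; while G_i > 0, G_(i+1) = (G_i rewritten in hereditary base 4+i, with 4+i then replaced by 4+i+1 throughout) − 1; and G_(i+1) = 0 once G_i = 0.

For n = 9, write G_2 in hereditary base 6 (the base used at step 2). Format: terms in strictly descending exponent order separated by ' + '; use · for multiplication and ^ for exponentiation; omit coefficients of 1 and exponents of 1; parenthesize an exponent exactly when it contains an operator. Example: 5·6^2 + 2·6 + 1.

G_0=9  [base 4] 2·4 + 1  →[4↦5]→  2·5 + 1 = 11  −1 ⇒ G_1=10
G_1=10  [base 5] 2·5  →[5↦6]→  2·6 = 12  −1 ⇒ G_2=11

6 + 5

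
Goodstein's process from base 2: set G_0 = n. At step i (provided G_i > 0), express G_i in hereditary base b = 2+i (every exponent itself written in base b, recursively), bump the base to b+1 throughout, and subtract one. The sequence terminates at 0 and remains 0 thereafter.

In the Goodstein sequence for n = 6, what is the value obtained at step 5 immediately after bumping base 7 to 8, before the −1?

187244

(0) 6|_2 = 2^2 + 2 ↦ 3^3 + 3|_3 = 30 ⇒ 29
(1) 29|_3 = 3^3 + 2 ↦ 4^4 + 2|_4 = 258 ⇒ 257
(2) 257|_4 = 4^4 + 1 ↦ 5^5 + 1|_5 = 3126 ⇒ 3125
(3) 3125|_5 = 5^5 ↦ 6^6|_6 = 46656 ⇒ 46655
(4) 46655|_6 = 5·6^5 + 5·6^4 + 5·6^3 + 5·6^2 + 5·6 + 5 ↦ 5·7^5 + 5·7^4 + 5·7^3 + 5·7^2 + 5·7 + 5|_7 = 98040 ⇒ 98039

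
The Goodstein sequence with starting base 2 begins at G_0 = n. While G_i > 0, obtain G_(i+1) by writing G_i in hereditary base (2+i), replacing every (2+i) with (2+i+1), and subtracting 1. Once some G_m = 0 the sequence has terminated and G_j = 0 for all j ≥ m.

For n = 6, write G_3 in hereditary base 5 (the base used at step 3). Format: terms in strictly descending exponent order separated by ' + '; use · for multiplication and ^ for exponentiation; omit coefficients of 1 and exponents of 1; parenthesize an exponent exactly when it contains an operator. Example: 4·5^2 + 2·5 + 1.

5^5

base 2: 6 = 2^2 + 2; at 3: 3^3 + 3 = 30; next = 29
base 3: 29 = 3^3 + 2; at 4: 4^4 + 2 = 258; next = 257
base 4: 257 = 4^4 + 1; at 5: 5^5 + 1 = 3126; next = 3125
base 5: 3125 = 5^5; at 6: 6^6 = 46656; next = 46655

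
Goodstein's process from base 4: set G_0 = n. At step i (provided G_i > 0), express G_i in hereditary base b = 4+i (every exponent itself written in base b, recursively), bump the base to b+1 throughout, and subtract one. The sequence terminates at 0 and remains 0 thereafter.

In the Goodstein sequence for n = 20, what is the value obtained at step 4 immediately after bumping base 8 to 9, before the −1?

82

(0) 20|_4 = 4^2 + 4 ↦ 5^2 + 5|_5 = 30 ⇒ 29
(1) 29|_5 = 5^2 + 4 ↦ 6^2 + 4|_6 = 40 ⇒ 39
(2) 39|_6 = 6^2 + 3 ↦ 7^2 + 3|_7 = 52 ⇒ 51
(3) 51|_7 = 7^2 + 2 ↦ 8^2 + 2|_8 = 66 ⇒ 65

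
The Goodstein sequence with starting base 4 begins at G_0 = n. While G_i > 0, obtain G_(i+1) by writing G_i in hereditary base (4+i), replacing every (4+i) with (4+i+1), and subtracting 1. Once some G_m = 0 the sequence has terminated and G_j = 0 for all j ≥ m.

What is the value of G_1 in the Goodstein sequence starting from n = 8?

9

i=0: 8 = 2·4 (b=4); 4→5: 2·5 = 10; 10−1 = 9
i=1: 9 = 5 + 4 (b=5); 5→6: 6 + 4 = 10; 10−1 = 9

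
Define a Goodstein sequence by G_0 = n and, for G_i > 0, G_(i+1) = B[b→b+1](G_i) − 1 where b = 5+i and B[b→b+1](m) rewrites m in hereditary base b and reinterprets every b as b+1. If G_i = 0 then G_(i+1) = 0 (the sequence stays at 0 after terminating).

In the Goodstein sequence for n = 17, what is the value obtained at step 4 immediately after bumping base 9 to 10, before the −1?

26

step 0: 17 = 3·5 + 2; sub 6 for 5: 3·6 + 2; = 20; G_1 = 20−1 = 19
step 1: 19 = 3·6 + 1; sub 7 for 6: 3·7 + 1; = 22; G_2 = 22−1 = 21
step 2: 21 = 3·7; sub 8 for 7: 3·8; = 24; G_3 = 24−1 = 23
step 3: 23 = 2·8 + 7; sub 9 for 8: 2·9 + 7; = 25; G_4 = 25−1 = 24
step 4: 24 = 2·9 + 6; sub 10 for 9: 2·10 + 6; = 26; G_5 = 26−1 = 25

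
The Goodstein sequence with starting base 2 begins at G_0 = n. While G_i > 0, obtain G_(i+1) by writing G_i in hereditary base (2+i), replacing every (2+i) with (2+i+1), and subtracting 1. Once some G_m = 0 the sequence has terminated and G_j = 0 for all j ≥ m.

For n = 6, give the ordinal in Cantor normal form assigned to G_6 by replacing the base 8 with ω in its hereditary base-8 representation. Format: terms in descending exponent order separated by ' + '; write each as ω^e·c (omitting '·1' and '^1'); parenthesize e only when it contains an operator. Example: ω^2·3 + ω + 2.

[0] 6 ≡ 2^2 + 2 (base 2). Lift 3: 30. −1: 29.
[1] 29 ≡ 3^3 + 2 (base 3). Lift 4: 258. −1: 257.
[2] 257 ≡ 4^4 + 1 (base 4). Lift 5: 3126. −1: 3125.
[3] 3125 ≡ 5^5 (base 5). Lift 6: 46656. −1: 46655.
[4] 46655 ≡ 5·6^5 + 5·6^4 + 5·6^3 + 5·6^2 + 5·6 + 5 (base 6). Lift 7: 98040. −1: 98039.
[5] 98039 ≡ 5·7^5 + 5·7^4 + 5·7^3 + 5·7^2 + 5·7 + 4 (base 7). Lift 8: 187244. −1: 187243.

ω^5·5 + ω^4·5 + ω^3·5 + ω^2·5 + ω·5 + 3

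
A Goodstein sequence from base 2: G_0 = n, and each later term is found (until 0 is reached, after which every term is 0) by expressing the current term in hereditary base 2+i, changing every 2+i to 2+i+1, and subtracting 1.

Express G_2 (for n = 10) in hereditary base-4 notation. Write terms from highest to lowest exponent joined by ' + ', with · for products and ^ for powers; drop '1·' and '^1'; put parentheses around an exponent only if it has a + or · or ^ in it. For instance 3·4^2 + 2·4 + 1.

4^(4 + 1) + 1

(0) 10|_2 = 2^(2 + 1) + 2 ↦ 3^(3 + 1) + 3|_3 = 84 ⇒ 83
(1) 83|_3 = 3^(3 + 1) + 2 ↦ 4^(4 + 1) + 2|_4 = 1026 ⇒ 1025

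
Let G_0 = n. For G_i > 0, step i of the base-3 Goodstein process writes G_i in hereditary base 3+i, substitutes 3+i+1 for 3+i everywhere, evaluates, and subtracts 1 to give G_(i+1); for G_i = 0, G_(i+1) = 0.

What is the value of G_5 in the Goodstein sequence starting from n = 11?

43

(0) 11|_3 = 3^2 + 2 ↦ 4^2 + 2|_4 = 18 ⇒ 17
(1) 17|_4 = 4^2 + 1 ↦ 5^2 + 1|_5 = 26 ⇒ 25
(2) 25|_5 = 5^2 ↦ 6^2|_6 = 36 ⇒ 35
(3) 35|_6 = 5·6 + 5 ↦ 5·7 + 5|_7 = 40 ⇒ 39
(4) 39|_7 = 5·7 + 4 ↦ 5·8 + 4|_8 = 44 ⇒ 43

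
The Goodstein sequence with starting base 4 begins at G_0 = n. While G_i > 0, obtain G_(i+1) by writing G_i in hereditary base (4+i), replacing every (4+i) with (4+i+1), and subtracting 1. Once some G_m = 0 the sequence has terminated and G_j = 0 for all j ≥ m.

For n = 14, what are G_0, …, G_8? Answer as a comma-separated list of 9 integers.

base 4: 14 = 3·4 + 2; at 5: 3·5 + 2 = 17; next = 16
base 5: 16 = 3·5 + 1; at 6: 3·6 + 1 = 19; next = 18
base 6: 18 = 3·6; at 7: 3·7 = 21; next = 20
base 7: 20 = 2·7 + 6; at 8: 2·8 + 6 = 22; next = 21
base 8: 21 = 2·8 + 5; at 9: 2·9 + 5 = 23; next = 22
base 9: 22 = 2·9 + 4; at 10: 2·10 + 4 = 24; next = 23
base 10: 23 = 2·10 + 3; at 11: 2·11 + 3 = 25; next = 24
base 11: 24 = 2·11 + 2; at 12: 2·12 + 2 = 26; next = 25

14, 16, 18, 20, 21, 22, 23, 24, 25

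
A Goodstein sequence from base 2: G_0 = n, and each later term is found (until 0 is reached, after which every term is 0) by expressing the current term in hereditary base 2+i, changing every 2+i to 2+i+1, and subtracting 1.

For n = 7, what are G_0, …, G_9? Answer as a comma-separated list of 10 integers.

7, 30, 259, 3127, 46657, 823543, 16777215, 37665879, 77777775, 150051213

(0) 7|_2 = 2^2 + 2 + 1 ↦ 3^3 + 3 + 1|_3 = 31 ⇒ 30
(1) 30|_3 = 3^3 + 3 ↦ 4^4 + 4|_4 = 260 ⇒ 259
(2) 259|_4 = 4^4 + 3 ↦ 5^5 + 3|_5 = 3128 ⇒ 3127
(3) 3127|_5 = 5^5 + 2 ↦ 6^6 + 2|_6 = 46658 ⇒ 46657
(4) 46657|_6 = 6^6 + 1 ↦ 7^7 + 1|_7 = 823544 ⇒ 823543
(5) 823543|_7 = 7^7 ↦ 8^8|_8 = 16777216 ⇒ 16777215
(6) 16777215|_8 = 7·8^7 + 7·8^6 + 7·8^5 + 7·8^4 + 7·8^3 + 7·8^2 + 7·8 + 7 ↦ 7·9^7 + 7·9^6 + 7·9^5 + 7·9^4 + 7·9^3 + 7·9^2 + 7·9 + 7|_9 = 37665880 ⇒ 37665879
(7) 37665879|_9 = 7·9^7 + 7·9^6 + 7·9^5 + 7·9^4 + 7·9^3 + 7·9^2 + 7·9 + 6 ↦ 7·10^7 + 7·10^6 + 7·10^5 + 7·10^4 + 7·10^3 + 7·10^2 + 7·10 + 6|_10 = 77777776 ⇒ 77777775
(8) 77777775|_10 = 7·10^7 + 7·10^6 + 7·10^5 + 7·10^4 + 7·10^3 + 7·10^2 + 7·10 + 5 ↦ 7·11^7 + 7·11^6 + 7·11^5 + 7·11^4 + 7·11^3 + 7·11^2 + 7·11 + 5|_11 = 150051214 ⇒ 150051213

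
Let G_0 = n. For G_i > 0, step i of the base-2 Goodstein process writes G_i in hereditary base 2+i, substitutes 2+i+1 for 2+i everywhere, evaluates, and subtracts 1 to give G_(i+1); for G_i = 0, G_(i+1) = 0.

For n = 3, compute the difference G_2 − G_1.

0

3 —HB2→ 2 + 1 —bump→ 3 + 1 = 4 —(−1)→ 3
3 —HB3→ 3 —bump→ 4 = 4 —(−1)→ 3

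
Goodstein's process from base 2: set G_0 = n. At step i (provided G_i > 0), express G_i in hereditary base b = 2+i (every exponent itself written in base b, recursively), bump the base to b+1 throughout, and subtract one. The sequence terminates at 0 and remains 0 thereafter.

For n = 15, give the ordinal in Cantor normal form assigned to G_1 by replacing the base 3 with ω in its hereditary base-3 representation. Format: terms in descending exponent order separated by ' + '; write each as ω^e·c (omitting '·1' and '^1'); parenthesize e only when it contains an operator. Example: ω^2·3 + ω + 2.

step 0: 15 = 2^(2 + 1) + 2^2 + 2 + 1; sub 3 for 2: 3^(3 + 1) + 3^3 + 3 + 1; = 112; G_1 = 112−1 = 111
step 1: 111 = 3^(3 + 1) + 3^3 + 3; sub 4 for 3: 4^(4 + 1) + 4^4 + 4; = 1284; G_2 = 1284−1 = 1283

ω^(ω + 1) + ω^ω + ω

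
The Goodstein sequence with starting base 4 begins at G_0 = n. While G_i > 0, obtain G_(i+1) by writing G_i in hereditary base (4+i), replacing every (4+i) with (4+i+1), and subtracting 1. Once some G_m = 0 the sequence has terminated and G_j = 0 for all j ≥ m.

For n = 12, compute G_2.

G_0 = 12. HB_4(12) = 3·4. Bump = 15. G_1 = 14.
G_1 = 14. HB_5(14) = 2·5 + 4. Bump = 16. G_2 = 15.
G_2 = 15. HB_6(15) = 2·6 + 3. Bump = 17. G_3 = 16.

15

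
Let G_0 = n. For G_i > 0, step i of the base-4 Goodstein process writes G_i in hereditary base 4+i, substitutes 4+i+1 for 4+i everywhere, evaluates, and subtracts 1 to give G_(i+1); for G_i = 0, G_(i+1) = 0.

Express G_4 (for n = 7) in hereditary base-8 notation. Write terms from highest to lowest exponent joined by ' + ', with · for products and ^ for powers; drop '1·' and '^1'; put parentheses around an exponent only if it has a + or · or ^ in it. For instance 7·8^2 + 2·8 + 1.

7

[0] 7 ≡ 4 + 3 (base 4). Lift 5: 8. −1: 7.
[1] 7 ≡ 5 + 2 (base 5). Lift 6: 8. −1: 7.
[2] 7 ≡ 6 + 1 (base 6). Lift 7: 8. −1: 7.
[3] 7 ≡ 7 (base 7). Lift 8: 8. −1: 7.
[4] 7 ≡ 7 (base 8). Lift 9: 7. −1: 6.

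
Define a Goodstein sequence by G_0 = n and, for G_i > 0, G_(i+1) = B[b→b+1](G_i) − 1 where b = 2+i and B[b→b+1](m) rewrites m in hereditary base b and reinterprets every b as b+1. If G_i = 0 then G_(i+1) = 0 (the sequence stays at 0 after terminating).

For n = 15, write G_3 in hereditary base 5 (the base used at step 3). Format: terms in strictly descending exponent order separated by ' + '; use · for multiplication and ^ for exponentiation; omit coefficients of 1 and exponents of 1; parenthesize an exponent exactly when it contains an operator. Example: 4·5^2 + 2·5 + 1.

5^(5 + 1) + 5^5 + 2

step 0: 15 = 2^(2 + 1) + 2^2 + 2 + 1; sub 3 for 2: 3^(3 + 1) + 3^3 + 3 + 1; = 112; G_1 = 112−1 = 111
step 1: 111 = 3^(3 + 1) + 3^3 + 3; sub 4 for 3: 4^(4 + 1) + 4^4 + 4; = 1284; G_2 = 1284−1 = 1283
step 2: 1283 = 4^(4 + 1) + 4^4 + 3; sub 5 for 4: 5^(5 + 1) + 5^5 + 3; = 18753; G_3 = 18753−1 = 18752
step 3: 18752 = 5^(5 + 1) + 5^5 + 2; sub 6 for 5: 6^(6 + 1) + 6^6 + 2; = 326594; G_4 = 326594−1 = 326593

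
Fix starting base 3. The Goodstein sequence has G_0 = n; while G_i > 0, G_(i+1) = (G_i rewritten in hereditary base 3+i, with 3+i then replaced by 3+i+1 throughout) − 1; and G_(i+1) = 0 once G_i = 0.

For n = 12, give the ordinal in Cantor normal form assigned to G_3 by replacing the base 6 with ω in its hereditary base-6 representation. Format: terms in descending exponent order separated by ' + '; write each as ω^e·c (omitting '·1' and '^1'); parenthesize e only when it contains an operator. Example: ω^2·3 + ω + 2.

ω^2 + 1

base 3: 12 = 3^2 + 3; at 4: 4^2 + 4 = 20; next = 19
base 4: 19 = 4^2 + 3; at 5: 5^2 + 3 = 28; next = 27
base 5: 27 = 5^2 + 2; at 6: 6^2 + 2 = 38; next = 37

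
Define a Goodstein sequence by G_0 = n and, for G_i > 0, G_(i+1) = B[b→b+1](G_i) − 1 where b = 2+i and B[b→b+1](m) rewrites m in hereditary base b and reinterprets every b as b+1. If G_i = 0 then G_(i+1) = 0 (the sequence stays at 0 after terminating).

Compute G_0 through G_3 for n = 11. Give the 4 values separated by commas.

11, 84, 1027, 15627

(0) 11|_2 = 2^(2 + 1) + 2 + 1 ↦ 3^(3 + 1) + 3 + 1|_3 = 85 ⇒ 84
(1) 84|_3 = 3^(3 + 1) + 3 ↦ 4^(4 + 1) + 4|_4 = 1028 ⇒ 1027
(2) 1027|_4 = 4^(4 + 1) + 3 ↦ 5^(5 + 1) + 3|_5 = 15628 ⇒ 15627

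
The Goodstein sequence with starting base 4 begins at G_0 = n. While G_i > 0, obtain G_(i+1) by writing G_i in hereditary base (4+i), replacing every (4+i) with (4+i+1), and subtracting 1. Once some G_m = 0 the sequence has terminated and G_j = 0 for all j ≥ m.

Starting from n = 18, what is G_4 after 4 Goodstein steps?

53

(0) 18|_4 = 4^2 + 2 ↦ 5^2 + 2|_5 = 27 ⇒ 26
(1) 26|_5 = 5^2 + 1 ↦ 6^2 + 1|_6 = 37 ⇒ 36
(2) 36|_6 = 6^2 ↦ 7^2|_7 = 49 ⇒ 48
(3) 48|_7 = 6·7 + 6 ↦ 6·8 + 6|_8 = 54 ⇒ 53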